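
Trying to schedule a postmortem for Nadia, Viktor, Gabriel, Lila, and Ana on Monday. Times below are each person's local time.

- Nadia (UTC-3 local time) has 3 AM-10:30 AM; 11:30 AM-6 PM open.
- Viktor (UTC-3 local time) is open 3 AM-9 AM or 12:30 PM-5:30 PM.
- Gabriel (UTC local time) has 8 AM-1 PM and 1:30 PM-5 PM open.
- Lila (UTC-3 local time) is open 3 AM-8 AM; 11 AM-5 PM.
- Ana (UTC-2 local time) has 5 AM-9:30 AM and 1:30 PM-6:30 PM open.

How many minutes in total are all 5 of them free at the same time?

270

Nadia in UTC: 06:00-13:30, 14:30-21:00 (add 3h to convert from UTC-3).
Viktor in UTC: 06:00-12:00, 15:30-20:30 (add 3h to convert from UTC-3).
Gabriel in UTC: 08:00-13:00, 13:30-17:00.
Lila in UTC: 06:00-11:00, 14:00-20:00 (add 3h to convert from UTC-3).
Ana in UTC: 07:00-11:30, 15:30-20:30 (add 2h to convert from UTC-2).
Nadia ∩ Viktor: 06:00-12:00, 15:30-20:30.
Nadia ∩ Viktor ∩ Gabriel: 08:00-12:00, 15:30-17:00.
Nadia ∩ Viktor ∩ Gabriel ∩ Lila: 08:00-11:00, 15:30-17:00.
Nadia ∩ Viktor ∩ Gabriel ∩ Lila ∩ Ana: 08:00-11:00, 15:30-17:00.
Those are the intersection windows.
Summing the common windows: 180 + 90 = 270 minutes.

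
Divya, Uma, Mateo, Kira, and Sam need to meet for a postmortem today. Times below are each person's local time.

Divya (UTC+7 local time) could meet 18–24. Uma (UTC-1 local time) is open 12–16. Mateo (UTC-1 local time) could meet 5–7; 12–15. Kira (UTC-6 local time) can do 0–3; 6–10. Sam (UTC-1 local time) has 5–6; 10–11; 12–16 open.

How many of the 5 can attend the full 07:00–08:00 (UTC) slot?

2

Divya in UTC: 11:00-17:00 (subtract 7h to convert from UTC+7).
Uma in UTC: 13:00-17:00 (add 1h to convert from UTC-1).
Mateo in UTC: 06:00-08:00, 13:00-16:00 (add 1h to convert from UTC-1).
Kira in UTC: 06:00-09:00, 12:00-16:00 (add 6h to convert from UTC-6).
Sam in UTC: 06:00-07:00, 11:00-12:00, 13:00-17:00 (add 1h to convert from UTC-1).
Mateo and Kira can make the full 07:00-08:00 slot — that's 2.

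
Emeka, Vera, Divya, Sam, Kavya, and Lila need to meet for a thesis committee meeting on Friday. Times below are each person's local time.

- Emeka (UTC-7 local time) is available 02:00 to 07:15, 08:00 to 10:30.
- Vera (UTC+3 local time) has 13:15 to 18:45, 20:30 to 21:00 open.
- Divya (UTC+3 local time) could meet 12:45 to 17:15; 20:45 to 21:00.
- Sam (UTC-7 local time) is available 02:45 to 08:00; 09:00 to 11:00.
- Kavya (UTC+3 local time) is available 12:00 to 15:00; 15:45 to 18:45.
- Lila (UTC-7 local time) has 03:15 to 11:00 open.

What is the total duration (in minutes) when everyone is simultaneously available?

Emeka in UTC: 09:00-14:15, 15:00-17:30 (add 7h to convert from UTC-7).
Vera in UTC: 10:15-15:45, 17:30-18:00 (subtract 3h to convert from UTC+3).
Divya in UTC: 09:45-14:15, 17:45-18:00 (subtract 3h to convert from UTC+3).
Sam in UTC: 09:45-15:00, 16:00-18:00 (add 7h to convert from UTC-7).
Kavya in UTC: 09:00-12:00, 12:45-15:45 (subtract 3h to convert from UTC+3).
Lila in UTC: 10:15-18:00 (add 7h to convert from UTC-7).
Emeka ∩ Vera: 10:15-14:15, 15:00-15:45.
Emeka ∩ Vera ∩ Divya: 10:15-14:15.
Emeka ∩ Vera ∩ Divya ∩ Sam: 10:15-14:15.
Emeka ∩ Vera ∩ Divya ∩ Sam ∩ Kavya: 10:15-12:00, 12:45-14:15.
Emeka ∩ Vera ∩ Divya ∩ Sam ∩ Kavya ∩ Lila: 10:15-12:00, 12:45-14:15.
Summing the common windows: 105 + 90 = 195 minutes.

195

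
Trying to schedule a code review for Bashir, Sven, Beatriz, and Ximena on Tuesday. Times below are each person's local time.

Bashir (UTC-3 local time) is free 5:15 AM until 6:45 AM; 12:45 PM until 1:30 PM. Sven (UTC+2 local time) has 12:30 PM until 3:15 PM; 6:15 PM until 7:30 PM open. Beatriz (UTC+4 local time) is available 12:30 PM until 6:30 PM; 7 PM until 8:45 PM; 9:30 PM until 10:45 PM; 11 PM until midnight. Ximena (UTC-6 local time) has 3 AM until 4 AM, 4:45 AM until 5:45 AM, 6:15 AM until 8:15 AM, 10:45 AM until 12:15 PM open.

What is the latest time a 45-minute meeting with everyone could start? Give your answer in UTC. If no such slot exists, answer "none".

Bashir in UTC: 08:15-09:45, 15:45-16:30 (add 3h to convert from UTC-3).
Sven in UTC: 10:30-13:15, 16:15-17:30 (subtract 2h to convert from UTC+2).
Beatriz in UTC: 08:30-14:30, 15:00-16:45, 17:30-18:45, 19:00-20:00 (subtract 4h to convert from UTC+4).
Ximena in UTC: 09:00-10:00, 10:45-11:45, 12:15-14:15, 16:45-18:15 (add 6h to convert from UTC-6).
Bashir ∩ Sven: 16:15-16:30.
Bashir ∩ Sven ∩ Beatriz: 16:15-16:30.
Bashir ∩ Sven ∩ Beatriz ∩ Ximena: ∅.
There is no time when everyone is free.
No common window is at least 45 minutes long.

none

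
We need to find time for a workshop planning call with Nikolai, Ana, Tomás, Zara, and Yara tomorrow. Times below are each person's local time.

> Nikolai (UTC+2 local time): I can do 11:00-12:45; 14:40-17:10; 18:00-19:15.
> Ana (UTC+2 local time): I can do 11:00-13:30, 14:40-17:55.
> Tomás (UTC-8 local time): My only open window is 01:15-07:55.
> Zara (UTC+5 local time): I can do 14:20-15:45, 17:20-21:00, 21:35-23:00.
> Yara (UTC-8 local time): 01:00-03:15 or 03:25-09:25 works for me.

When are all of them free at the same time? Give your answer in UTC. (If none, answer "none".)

Nikolai in UTC: 09:00-10:45, 12:40-15:10, 16:00-17:15 (subtract 2h to convert from UTC+2).
Ana in UTC: 09:00-11:30, 12:40-15:55 (subtract 2h to convert from UTC+2).
Tomás in UTC: 09:15-15:55 (add 8h to convert from UTC-8).
Zara in UTC: 09:20-10:45, 12:20-16:00, 16:35-18:00 (subtract 5h to convert from UTC+5).
Yara in UTC: 09:00-11:15, 11:25-17:25 (add 8h to convert from UTC-8).
Nikolai ∩ Ana: 09:00-10:45, 12:40-15:10.
Nikolai ∩ Ana ∩ Tomás: 09:15-10:45, 12:40-15:10.
Nikolai ∩ Ana ∩ Tomás ∩ Zara: 09:20-10:45, 12:40-15:10.
Nikolai ∩ Ana ∩ Tomás ∩ Zara ∩ Yara: 09:20-10:45, 12:40-15:10.

09:20-10:45, 12:40-15:10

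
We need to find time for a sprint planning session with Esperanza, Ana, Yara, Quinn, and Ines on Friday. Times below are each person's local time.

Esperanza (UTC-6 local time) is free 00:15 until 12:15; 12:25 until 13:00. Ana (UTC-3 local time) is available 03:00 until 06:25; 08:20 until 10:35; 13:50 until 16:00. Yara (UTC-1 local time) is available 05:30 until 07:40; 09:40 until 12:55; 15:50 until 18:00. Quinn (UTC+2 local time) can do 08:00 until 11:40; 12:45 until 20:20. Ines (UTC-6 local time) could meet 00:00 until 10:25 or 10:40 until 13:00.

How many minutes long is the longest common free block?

Esperanza in UTC: 06:15-18:15, 18:25-19:00 (add 6h to convert from UTC-6).
Ana in UTC: 06:00-09:25, 11:20-13:35, 16:50-19:00 (add 3h to convert from UTC-3).
Yara in UTC: 06:30-08:40, 10:40-13:55, 16:50-19:00 (add 1h to convert from UTC-1).
Quinn in UTC: 06:00-09:40, 10:45-18:20 (subtract 2h to convert from UTC+2).
Ines in UTC: 06:00-16:25, 16:40-19:00 (add 6h to convert from UTC-6).
Esperanza ∩ Ana: 06:15-09:25, 11:20-13:35, 16:50-18:15, 18:25-19:00.
Esperanza ∩ Ana ∩ Yara: 06:30-08:40, 11:20-13:35, 16:50-18:15, 18:25-19:00.
Esperanza ∩ Ana ∩ Yara ∩ Quinn: 06:30-08:40, 11:20-13:35, 16:50-18:15.
Esperanza ∩ Ana ∩ Yara ∩ Quinn ∩ Ines: 06:30-08:40, 11:20-13:35, 16:50-18:15.
So the common availability across everyone is 06:30-08:40, 11:20-13:35, 16:50-18:15.
The longest is 11:20-13:35 at 135 minutes.

135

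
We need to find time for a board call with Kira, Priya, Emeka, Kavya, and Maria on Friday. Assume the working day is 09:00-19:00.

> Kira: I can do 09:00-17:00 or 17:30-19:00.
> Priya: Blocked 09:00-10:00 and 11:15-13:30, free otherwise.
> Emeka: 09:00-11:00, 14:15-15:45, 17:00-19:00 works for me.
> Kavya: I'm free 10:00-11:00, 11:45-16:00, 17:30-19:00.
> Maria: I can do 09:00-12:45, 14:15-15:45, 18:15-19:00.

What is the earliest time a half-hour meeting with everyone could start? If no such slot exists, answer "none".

Kira free: 09:00-17:00, 17:30-19:00.
Priya free: 10:00-11:15, 13:30-19:00 (invert busy blocks within the working day).
Emeka free: 09:00-11:00, 14:15-15:45, 17:00-19:00.
Kavya free: 10:00-11:00, 11:45-16:00, 17:30-19:00.
Maria free: 09:00-12:45, 14:15-15:45, 18:15-19:00.
Kira ∩ Priya: 10:00-11:15, 13:30-17:00, 17:30-19:00.
Kira ∩ Priya ∩ Emeka: 10:00-11:00, 14:15-15:45, 17:30-19:00.
Kira ∩ Priya ∩ Emeka ∩ Kavya: 10:00-11:00, 14:15-15:45, 17:30-19:00.
Kira ∩ Priya ∩ Emeka ∩ Kavya ∩ Maria: 10:00-11:00, 14:15-15:45, 18:15-19:00.
The first common window of at least 30 minutes is 10:00-11:00, so the earliest start is 10:00.

10:00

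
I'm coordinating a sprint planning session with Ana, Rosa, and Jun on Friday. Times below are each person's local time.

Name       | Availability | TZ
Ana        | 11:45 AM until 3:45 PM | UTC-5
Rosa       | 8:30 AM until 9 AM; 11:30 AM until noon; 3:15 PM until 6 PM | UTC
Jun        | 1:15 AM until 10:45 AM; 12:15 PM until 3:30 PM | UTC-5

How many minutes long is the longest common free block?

Ana in UTC: 16:45-20:45 (add 5h to convert from UTC-5).
Rosa in UTC: 08:30-09:00, 11:30-12:00, 15:15-18:00.
Jun in UTC: 06:15-15:45, 17:15-20:30 (add 5h to convert from UTC-5).
Ana ∩ Rosa: 16:45-18:00.
Ana ∩ Rosa ∩ Jun: 17:15-18:00.
The longest is 17:15-18:00 at 45 minutes.

45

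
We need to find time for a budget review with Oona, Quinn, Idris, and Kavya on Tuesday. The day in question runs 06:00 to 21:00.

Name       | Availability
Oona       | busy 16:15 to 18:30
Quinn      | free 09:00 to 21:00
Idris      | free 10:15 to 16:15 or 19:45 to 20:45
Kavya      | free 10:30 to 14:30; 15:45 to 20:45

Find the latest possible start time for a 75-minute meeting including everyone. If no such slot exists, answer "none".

Oona free: 06:00-16:15, 18:30-21:00 (invert busy blocks within the working day).
Quinn free: 09:00-21:00.
Idris free: 10:15-16:15, 19:45-20:45.
Kavya free: 10:30-14:30, 15:45-20:45.
Oona ∩ Quinn: 09:00-16:15, 18:30-21:00.
Oona ∩ Quinn ∩ Idris: 10:15-16:15, 19:45-20:45.
Oona ∩ Quinn ∩ Idris ∩ Kavya: 10:30-14:30, 15:45-16:15, 19:45-20:45.
So the common availability across everyone is 10:30-14:30, 15:45-16:15, 19:45-20:45.
The last common window of at least 75 minutes is 10:30-14:30; a 75-minute meeting can start as late as 13:15 and still end by 14:30.

13:15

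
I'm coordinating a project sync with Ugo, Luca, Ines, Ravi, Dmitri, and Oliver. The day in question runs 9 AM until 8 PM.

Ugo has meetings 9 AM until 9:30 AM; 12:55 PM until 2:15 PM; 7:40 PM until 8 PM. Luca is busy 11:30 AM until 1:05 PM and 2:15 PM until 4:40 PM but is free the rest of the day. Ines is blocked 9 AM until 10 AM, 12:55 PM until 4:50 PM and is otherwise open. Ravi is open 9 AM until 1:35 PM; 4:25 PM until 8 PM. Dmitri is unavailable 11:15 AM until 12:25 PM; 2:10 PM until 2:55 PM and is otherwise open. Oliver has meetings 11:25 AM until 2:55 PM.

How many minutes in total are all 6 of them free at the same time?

245

Ugo free: 09:30-12:55, 14:15-19:40 (invert busy blocks within the working day).
Luca free: 09:00-11:30, 13:05-14:15, 16:40-20:00 (invert busy blocks within the working day).
Ines free: 10:00-12:55, 16:50-20:00 (invert busy blocks within the working day).
Ravi free: 09:00-13:35, 16:25-20:00.
Dmitri free: 09:00-11:15, 12:25-14:10, 14:55-20:00 (invert busy blocks within the working day).
Oliver free: 09:00-11:25, 14:55-20:00 (invert busy blocks within the working day).
Ugo ∩ Luca: 09:30-11:30, 16:40-19:40.
Ugo ∩ Luca ∩ Ines: 10:00-11:30, 16:50-19:40.
Ugo ∩ Luca ∩ Ines ∩ Ravi: 10:00-11:30, 16:50-19:40.
Ugo ∩ Luca ∩ Ines ∩ Ravi ∩ Dmitri: 10:00-11:15, 16:50-19:40.
Ugo ∩ Luca ∩ Ines ∩ Ravi ∩ Dmitri ∩ Oliver: 10:00-11:15, 16:50-19:40.
Summing the common windows: 75 + 170 = 245 minutes.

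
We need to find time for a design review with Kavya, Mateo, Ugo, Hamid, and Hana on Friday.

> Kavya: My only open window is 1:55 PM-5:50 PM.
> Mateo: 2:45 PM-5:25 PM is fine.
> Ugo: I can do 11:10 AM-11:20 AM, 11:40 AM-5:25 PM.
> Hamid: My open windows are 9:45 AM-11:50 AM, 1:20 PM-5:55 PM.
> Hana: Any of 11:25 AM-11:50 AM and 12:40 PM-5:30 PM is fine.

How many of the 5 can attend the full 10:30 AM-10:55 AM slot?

Hamid can make the full 10:30-10:55 slot — that's 1.

1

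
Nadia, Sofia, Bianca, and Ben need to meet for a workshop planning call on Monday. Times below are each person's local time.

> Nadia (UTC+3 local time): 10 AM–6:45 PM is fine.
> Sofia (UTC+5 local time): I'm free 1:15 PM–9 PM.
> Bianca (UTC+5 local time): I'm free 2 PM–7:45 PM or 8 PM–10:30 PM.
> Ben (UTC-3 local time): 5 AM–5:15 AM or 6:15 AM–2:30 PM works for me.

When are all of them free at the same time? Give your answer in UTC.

09:15-14:45, 15:00-15:45

Nadia in UTC: 07:00-15:45 (subtract 3h to convert from UTC+3).
Sofia in UTC: 08:15-16:00 (subtract 5h to convert from UTC+5).
Bianca in UTC: 09:00-14:45, 15:00-17:30 (subtract 5h to convert from UTC+5).
Ben in UTC: 08:00-08:15, 09:15-17:30 (add 3h to convert from UTC-3).
Nadia ∩ Sofia: 08:15-15:45.
Nadia ∩ Sofia ∩ Bianca: 09:00-14:45, 15:00-15:45.
Nadia ∩ Sofia ∩ Bianca ∩ Ben: 09:15-14:45, 15:00-15:45.
Those are the intersection windows.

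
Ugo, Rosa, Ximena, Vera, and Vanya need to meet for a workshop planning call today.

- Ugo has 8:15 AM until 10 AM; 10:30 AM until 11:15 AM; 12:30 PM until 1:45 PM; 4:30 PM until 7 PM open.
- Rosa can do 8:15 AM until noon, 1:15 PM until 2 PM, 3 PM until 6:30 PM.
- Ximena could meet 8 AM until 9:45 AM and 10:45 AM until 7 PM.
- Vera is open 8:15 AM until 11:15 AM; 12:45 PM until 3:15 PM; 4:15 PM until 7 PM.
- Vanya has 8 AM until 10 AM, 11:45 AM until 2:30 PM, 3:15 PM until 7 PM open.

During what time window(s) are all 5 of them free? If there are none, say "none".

08:15-09:45, 13:15-13:45, 16:30-18:30

Ugo ∩ Rosa: 08:15-10:00, 10:30-11:15, 13:15-13:45, 16:30-18:30.
Ugo ∩ Rosa ∩ Ximena: 08:15-09:45, 10:45-11:15, 13:15-13:45, 16:30-18:30.
Ugo ∩ Rosa ∩ Ximena ∩ Vera: 08:15-09:45, 10:45-11:15, 13:15-13:45, 16:30-18:30.
Ugo ∩ Rosa ∩ Ximena ∩ Vera ∩ Vanya: 08:15-09:45, 13:15-13:45, 16:30-18:30.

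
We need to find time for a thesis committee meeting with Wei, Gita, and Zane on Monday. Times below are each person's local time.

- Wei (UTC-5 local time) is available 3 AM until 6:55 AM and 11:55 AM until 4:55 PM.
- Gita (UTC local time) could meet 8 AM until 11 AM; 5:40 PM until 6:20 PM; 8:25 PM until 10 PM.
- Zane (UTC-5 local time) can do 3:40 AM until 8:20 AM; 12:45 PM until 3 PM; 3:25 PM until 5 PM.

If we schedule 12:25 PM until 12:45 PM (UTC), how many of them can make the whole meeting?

Wei in UTC: 08:00-11:55, 16:55-21:55 (add 5h to convert from UTC-5).
Gita in UTC: 08:00-11:00, 17:40-18:20, 20:25-22:00.
Zane in UTC: 08:40-13:20, 17:45-20:00, 20:25-22:00 (add 5h to convert from UTC-5).
Zane can make the full 12:25-12:45 slot — that's 1.

1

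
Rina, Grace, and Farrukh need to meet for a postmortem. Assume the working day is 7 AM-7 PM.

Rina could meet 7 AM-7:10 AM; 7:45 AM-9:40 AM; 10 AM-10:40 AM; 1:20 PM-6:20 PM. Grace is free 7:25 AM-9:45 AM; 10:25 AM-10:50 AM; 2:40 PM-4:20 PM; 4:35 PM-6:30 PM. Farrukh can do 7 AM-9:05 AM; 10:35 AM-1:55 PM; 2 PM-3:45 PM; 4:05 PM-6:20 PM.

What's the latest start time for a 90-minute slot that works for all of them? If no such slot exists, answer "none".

16:50

Rina ∩ Grace: 07:45-09:40, 10:25-10:40, 14:40-16:20, 16:35-18:20.
Rina ∩ Grace ∩ Farrukh: 07:45-09:05, 10:35-10:40, 14:40-15:45, 16:05-16:20, 16:35-18:20.
The last common window of at least 90 minutes is 16:35-18:20; a 90-minute meeting can start as late as 16:50 and still end by 18:20.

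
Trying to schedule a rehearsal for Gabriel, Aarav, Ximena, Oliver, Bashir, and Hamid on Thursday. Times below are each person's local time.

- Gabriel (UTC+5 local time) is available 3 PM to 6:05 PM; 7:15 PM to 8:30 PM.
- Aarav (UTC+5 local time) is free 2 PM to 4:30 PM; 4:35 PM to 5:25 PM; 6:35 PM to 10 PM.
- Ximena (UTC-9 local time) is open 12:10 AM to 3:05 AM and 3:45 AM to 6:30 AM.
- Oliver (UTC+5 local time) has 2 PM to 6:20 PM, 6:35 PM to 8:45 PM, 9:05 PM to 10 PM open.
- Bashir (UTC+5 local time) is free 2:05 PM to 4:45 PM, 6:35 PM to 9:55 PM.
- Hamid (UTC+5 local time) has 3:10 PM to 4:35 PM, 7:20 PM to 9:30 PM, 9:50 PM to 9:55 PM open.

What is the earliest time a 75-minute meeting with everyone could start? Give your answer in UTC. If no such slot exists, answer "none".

10:10

Gabriel in UTC: 10:00-13:05, 14:15-15:30 (subtract 5h to convert from UTC+5).
Aarav in UTC: 09:00-11:30, 11:35-12:25, 13:35-17:00 (subtract 5h to convert from UTC+5).
Ximena in UTC: 09:10-12:05, 12:45-15:30 (add 9h to convert from UTC-9).
Oliver in UTC: 09:00-13:20, 13:35-15:45, 16:05-17:00 (subtract 5h to convert from UTC+5).
Bashir in UTC: 09:05-11:45, 13:35-16:55 (subtract 5h to convert from UTC+5).
Hamid in UTC: 10:10-11:35, 14:20-16:30, 16:50-16:55 (subtract 5h to convert from UTC+5).
Gabriel ∩ Aarav: 10:00-11:30, 11:35-12:25, 14:15-15:30.
Gabriel ∩ Aarav ∩ Ximena: 10:00-11:30, 11:35-12:05, 14:15-15:30.
Gabriel ∩ Aarav ∩ Ximena ∩ Oliver: 10:00-11:30, 11:35-12:05, 14:15-15:30.
Gabriel ∩ Aarav ∩ Ximena ∩ Oliver ∩ Bashir: 10:00-11:30, 11:35-11:45, 14:15-15:30.
Gabriel ∩ Aarav ∩ Ximena ∩ Oliver ∩ Bashir ∩ Hamid: 10:10-11:30, 14:20-15:30.
The first common window of at least 75 minutes is 10:10-11:30, so the earliest start is 10:10.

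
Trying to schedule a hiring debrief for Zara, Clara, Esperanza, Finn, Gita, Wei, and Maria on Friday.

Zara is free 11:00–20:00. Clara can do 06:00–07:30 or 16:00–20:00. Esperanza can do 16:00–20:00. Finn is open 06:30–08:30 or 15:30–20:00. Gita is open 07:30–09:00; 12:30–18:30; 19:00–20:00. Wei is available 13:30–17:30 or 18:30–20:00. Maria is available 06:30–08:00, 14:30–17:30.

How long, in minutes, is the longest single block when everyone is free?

Zara ∩ Clara: 16:00-20:00.
Zara ∩ Clara ∩ Esperanza: 16:00-20:00.
Zara ∩ Clara ∩ Esperanza ∩ Finn: 16:00-20:00.
Zara ∩ Clara ∩ Esperanza ∩ Finn ∩ Gita: 16:00-18:30, 19:00-20:00.
Zara ∩ Clara ∩ Esperanza ∩ Finn ∩ Gita ∩ Wei: 16:00-17:30, 19:00-20:00.
Zara ∩ Clara ∩ Esperanza ∩ Finn ∩ Gita ∩ Wei ∩ Maria: 16:00-17:30.
The longest is 16:00-17:30 at 90 minutes.

90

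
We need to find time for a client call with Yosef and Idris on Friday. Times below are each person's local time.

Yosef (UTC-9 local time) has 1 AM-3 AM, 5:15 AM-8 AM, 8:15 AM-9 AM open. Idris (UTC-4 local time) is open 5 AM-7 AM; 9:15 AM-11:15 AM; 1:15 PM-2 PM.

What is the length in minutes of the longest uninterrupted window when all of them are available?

60

Yosef in UTC: 10:00-12:00, 14:15-17:00, 17:15-18:00 (add 9h to convert from UTC-9).
Idris in UTC: 09:00-11:00, 13:15-15:15, 17:15-18:00 (add 4h to convert from UTC-4).
Yosef ∩ Idris: 10:00-11:00, 14:15-15:15, 17:15-18:00.
So the common availability across everyone is 10:00-11:00, 14:15-15:15, 17:15-18:00.
The longest is 10:00-11:00 at 60 minutes.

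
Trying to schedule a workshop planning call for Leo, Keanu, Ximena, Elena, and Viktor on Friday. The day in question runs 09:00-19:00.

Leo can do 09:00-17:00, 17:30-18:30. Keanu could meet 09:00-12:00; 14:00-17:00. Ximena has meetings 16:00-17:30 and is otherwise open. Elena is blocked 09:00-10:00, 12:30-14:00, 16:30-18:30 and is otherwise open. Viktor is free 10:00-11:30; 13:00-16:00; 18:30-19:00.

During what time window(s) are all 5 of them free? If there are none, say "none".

10:00-11:30, 14:00-16:00

Leo free: 09:00-17:00, 17:30-18:30.
Keanu free: 09:00-12:00, 14:00-17:00.
Ximena free: 09:00-16:00, 17:30-19:00 (invert busy blocks within the working day).
Elena free: 10:00-12:30, 14:00-16:30, 18:30-19:00 (invert busy blocks within the working day).
Viktor free: 10:00-11:30, 13:00-16:00, 18:30-19:00.
Leo ∩ Keanu: 09:00-12:00, 14:00-17:00.
Leo ∩ Keanu ∩ Ximena: 09:00-12:00, 14:00-16:00.
Leo ∩ Keanu ∩ Ximena ∩ Elena: 10:00-12:00, 14:00-16:00.
Leo ∩ Keanu ∩ Ximena ∩ Elena ∩ Viktor: 10:00-11:30, 14:00-16:00.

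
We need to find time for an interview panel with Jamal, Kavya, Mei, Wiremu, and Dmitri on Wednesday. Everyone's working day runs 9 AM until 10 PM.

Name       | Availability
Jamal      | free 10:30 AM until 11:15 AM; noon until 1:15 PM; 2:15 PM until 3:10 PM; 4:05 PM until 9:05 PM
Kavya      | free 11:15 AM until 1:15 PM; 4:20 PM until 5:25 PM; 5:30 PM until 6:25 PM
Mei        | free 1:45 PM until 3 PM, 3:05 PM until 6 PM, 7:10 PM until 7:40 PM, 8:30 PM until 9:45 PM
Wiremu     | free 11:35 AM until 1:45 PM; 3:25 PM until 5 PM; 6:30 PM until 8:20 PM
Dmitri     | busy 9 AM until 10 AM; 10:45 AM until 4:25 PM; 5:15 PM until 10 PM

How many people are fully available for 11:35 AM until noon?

2

Jamal free: 10:30-11:15, 12:00-13:15, 14:15-15:10, 16:05-21:05.
Kavya free: 11:15-13:15, 16:20-17:25, 17:30-18:25.
Mei free: 13:45-15:00, 15:05-18:00, 19:10-19:40, 20:30-21:45.
Wiremu free: 11:35-13:45, 15:25-17:00, 18:30-20:20.
Dmitri free: 10:00-10:45, 16:25-17:15 (invert busy blocks within the working day).
Kavya and Wiremu can make the full 11:35-12:00 slot — that's 2.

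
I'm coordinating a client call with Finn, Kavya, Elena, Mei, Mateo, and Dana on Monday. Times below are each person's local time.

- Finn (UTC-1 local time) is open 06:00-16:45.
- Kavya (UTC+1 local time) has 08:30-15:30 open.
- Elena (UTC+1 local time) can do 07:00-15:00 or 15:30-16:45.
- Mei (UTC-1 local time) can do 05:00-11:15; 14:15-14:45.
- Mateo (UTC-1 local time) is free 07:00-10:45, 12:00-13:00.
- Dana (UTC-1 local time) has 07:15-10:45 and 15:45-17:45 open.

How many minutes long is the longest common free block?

210

Finn in UTC: 07:00-17:45 (add 1h to convert from UTC-1).
Kavya in UTC: 07:30-14:30 (subtract 1h to convert from UTC+1).
Elena in UTC: 06:00-14:00, 14:30-15:45 (subtract 1h to convert from UTC+1).
Mei in UTC: 06:00-12:15, 15:15-15:45 (add 1h to convert from UTC-1).
Mateo in UTC: 08:00-11:45, 13:00-14:00 (add 1h to convert from UTC-1).
Dana in UTC: 08:15-11:45, 16:45-18:45 (add 1h to convert from UTC-1).
Finn ∩ Kavya: 07:30-14:30.
Finn ∩ Kavya ∩ Elena: 07:30-14:00.
Finn ∩ Kavya ∩ Elena ∩ Mei: 07:30-12:15.
Finn ∩ Kavya ∩ Elena ∩ Mei ∩ Mateo: 08:00-11:45.
Finn ∩ Kavya ∩ Elena ∩ Mei ∩ Mateo ∩ Dana: 08:15-11:45.
Those are the intersection windows.
The longest is 08:15-11:45 at 210 minutes.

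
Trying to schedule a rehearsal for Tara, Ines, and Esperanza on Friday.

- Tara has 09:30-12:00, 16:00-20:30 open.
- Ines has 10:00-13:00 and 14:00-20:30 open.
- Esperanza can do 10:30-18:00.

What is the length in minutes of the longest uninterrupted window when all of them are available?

120

Tara ∩ Ines: 10:00-12:00, 16:00-20:30.
Tara ∩ Ines ∩ Esperanza: 10:30-12:00, 16:00-18:00.
Those are the intersection windows.
The longest is 16:00-18:00 at 120 minutes.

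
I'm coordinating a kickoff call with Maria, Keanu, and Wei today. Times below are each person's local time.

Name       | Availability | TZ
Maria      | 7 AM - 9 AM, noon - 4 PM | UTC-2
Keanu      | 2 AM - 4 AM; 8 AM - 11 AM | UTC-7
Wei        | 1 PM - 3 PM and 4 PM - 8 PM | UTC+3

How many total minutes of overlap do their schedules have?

180

Maria in UTC: 09:00-11:00, 14:00-18:00 (add 2h to convert from UTC-2).
Keanu in UTC: 09:00-11:00, 15:00-18:00 (add 7h to convert from UTC-7).
Wei in UTC: 10:00-12:00, 13:00-17:00 (subtract 3h to convert from UTC+3).
Maria ∩ Keanu: 09:00-11:00, 15:00-18:00.
Maria ∩ Keanu ∩ Wei: 10:00-11:00, 15:00-17:00.
Summing the common windows: 60 + 120 = 180 minutes.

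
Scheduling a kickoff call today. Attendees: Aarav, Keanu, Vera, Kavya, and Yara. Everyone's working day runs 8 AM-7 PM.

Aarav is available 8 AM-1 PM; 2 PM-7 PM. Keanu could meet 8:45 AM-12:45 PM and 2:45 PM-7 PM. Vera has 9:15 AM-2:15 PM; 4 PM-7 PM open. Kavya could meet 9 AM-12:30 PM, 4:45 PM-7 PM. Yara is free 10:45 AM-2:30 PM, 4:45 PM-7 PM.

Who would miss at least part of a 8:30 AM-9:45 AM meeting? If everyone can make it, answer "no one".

Aarav: free for 08:30-09:45. Keanu: not fully free for 08:30-09:45. Vera: not fully free for 08:30-09:45. Kavya: not fully free for 08:30-09:45. Yara: not fully free for 08:30-09:45.

Kavya, Keanu, Vera, Yara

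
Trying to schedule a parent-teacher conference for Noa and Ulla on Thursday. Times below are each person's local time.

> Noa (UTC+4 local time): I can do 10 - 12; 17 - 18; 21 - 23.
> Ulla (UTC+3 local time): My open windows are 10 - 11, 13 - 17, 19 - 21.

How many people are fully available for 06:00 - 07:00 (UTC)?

Noa in UTC: 06:00-08:00, 13:00-14:00, 17:00-19:00 (subtract 4h to convert from UTC+4).
Ulla in UTC: 07:00-08:00, 10:00-14:00, 16:00-18:00 (subtract 3h to convert from UTC+3).
Noa can make the full 06:00-07:00 slot — that's 1.

1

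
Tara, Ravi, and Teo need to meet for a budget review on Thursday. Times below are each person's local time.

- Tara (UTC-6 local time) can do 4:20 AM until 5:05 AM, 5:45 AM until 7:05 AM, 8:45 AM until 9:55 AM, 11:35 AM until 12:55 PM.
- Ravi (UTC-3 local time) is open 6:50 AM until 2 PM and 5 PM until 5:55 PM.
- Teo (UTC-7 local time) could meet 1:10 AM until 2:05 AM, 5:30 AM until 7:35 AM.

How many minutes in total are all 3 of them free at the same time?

Tara in UTC: 10:20-11:05, 11:45-13:05, 14:45-15:55, 17:35-18:55 (add 6h to convert from UTC-6).
Ravi in UTC: 09:50-17:00, 20:00-20:55 (add 3h to convert from UTC-3).
Teo in UTC: 08:10-09:05, 12:30-14:35 (add 7h to convert from UTC-7).
Tara ∩ Ravi: 10:20-11:05, 11:45-13:05, 14:45-15:55.
Tara ∩ Ravi ∩ Teo: 12:30-13:05.
Those are the intersection windows.
That's a single block of 35 minutes.

35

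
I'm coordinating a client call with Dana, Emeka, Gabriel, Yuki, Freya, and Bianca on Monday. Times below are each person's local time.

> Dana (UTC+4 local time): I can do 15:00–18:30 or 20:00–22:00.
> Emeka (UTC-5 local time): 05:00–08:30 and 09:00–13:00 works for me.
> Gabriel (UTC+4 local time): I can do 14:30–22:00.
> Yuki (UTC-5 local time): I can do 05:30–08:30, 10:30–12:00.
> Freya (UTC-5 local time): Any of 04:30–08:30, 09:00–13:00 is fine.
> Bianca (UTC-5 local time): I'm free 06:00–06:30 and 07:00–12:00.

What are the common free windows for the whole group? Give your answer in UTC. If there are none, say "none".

Dana in UTC: 11:00-14:30, 16:00-18:00 (subtract 4h to convert from UTC+4).
Emeka in UTC: 10:00-13:30, 14:00-18:00 (add 5h to convert from UTC-5).
Gabriel in UTC: 10:30-18:00 (subtract 4h to convert from UTC+4).
Yuki in UTC: 10:30-13:30, 15:30-17:00 (add 5h to convert from UTC-5).
Freya in UTC: 09:30-13:30, 14:00-18:00 (add 5h to convert from UTC-5).
Bianca in UTC: 11:00-11:30, 12:00-17:00 (add 5h to convert from UTC-5).
Dana ∩ Emeka: 11:00-13:30, 14:00-14:30, 16:00-18:00.
Dana ∩ Emeka ∩ Gabriel: 11:00-13:30, 14:00-14:30, 16:00-18:00.
Dana ∩ Emeka ∩ Gabriel ∩ Yuki: 11:00-13:30, 16:00-17:00.
Dana ∩ Emeka ∩ Gabriel ∩ Yuki ∩ Freya: 11:00-13:30, 16:00-17:00.
Dana ∩ Emeka ∩ Gabriel ∩ Yuki ∩ Freya ∩ Bianca: 11:00-11:30, 12:00-13:30, 16:00-17:00.

11:00-11:30, 12:00-13:30, 16:00-17:00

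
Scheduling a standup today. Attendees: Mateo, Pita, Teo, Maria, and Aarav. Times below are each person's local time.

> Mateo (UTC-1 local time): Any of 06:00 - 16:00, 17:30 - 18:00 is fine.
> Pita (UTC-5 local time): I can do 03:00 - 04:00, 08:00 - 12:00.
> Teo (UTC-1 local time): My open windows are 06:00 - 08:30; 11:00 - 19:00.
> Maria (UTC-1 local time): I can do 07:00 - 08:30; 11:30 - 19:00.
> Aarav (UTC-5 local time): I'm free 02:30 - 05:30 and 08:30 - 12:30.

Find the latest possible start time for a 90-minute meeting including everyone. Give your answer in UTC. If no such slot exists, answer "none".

15:30

Mateo in UTC: 07:00-17:00, 18:30-19:00 (add 1h to convert from UTC-1).
Pita in UTC: 08:00-09:00, 13:00-17:00 (add 5h to convert from UTC-5).
Teo in UTC: 07:00-09:30, 12:00-20:00 (add 1h to convert from UTC-1).
Maria in UTC: 08:00-09:30, 12:30-20:00 (add 1h to convert from UTC-1).
Aarav in UTC: 07:30-10:30, 13:30-17:30 (add 5h to convert from UTC-5).
Mateo ∩ Pita: 08:00-09:00, 13:00-17:00.
Mateo ∩ Pita ∩ Teo: 08:00-09:00, 13:00-17:00.
Mateo ∩ Pita ∩ Teo ∩ Maria: 08:00-09:00, 13:00-17:00.
Mateo ∩ Pita ∩ Teo ∩ Maria ∩ Aarav: 08:00-09:00, 13:30-17:00.
The last common window of at least 90 minutes is 13:30-17:00; a 90-minute meeting can start as late as 15:30 and still end by 17:00.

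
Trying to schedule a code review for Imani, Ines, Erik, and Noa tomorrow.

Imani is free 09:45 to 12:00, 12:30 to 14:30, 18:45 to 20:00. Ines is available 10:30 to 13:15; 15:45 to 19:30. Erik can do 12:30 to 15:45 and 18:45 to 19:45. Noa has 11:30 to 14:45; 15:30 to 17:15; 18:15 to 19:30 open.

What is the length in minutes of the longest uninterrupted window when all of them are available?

45

Imani ∩ Ines: 10:30-12:00, 12:30-13:15, 18:45-19:30.
Imani ∩ Ines ∩ Erik: 12:30-13:15, 18:45-19:30.
Imani ∩ Ines ∩ Erik ∩ Noa: 12:30-13:15, 18:45-19:30.
The longest is 12:30-13:15 at 45 minutes.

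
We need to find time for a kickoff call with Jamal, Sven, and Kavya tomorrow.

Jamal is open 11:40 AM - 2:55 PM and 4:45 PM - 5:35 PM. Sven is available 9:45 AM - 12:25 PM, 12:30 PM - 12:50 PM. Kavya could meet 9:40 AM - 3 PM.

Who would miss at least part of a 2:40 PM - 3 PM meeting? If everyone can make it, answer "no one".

Jamal: not fully free for 14:40-15:00. Sven: not fully free for 14:40-15:00. Kavya: free for 14:40-15:00.

Jamal, Sven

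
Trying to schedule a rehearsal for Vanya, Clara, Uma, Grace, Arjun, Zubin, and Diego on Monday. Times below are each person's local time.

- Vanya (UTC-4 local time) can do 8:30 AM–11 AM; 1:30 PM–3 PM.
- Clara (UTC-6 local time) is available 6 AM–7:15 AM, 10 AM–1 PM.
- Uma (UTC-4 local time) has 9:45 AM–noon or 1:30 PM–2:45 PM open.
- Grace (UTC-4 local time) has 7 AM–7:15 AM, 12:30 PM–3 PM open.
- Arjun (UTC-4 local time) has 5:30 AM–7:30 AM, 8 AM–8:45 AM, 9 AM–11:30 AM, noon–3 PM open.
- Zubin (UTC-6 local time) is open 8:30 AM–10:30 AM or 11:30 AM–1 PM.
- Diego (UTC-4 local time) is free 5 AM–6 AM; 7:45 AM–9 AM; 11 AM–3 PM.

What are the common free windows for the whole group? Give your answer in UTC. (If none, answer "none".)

17:30-18:45

Vanya in UTC: 12:30-15:00, 17:30-19:00 (add 4h to convert from UTC-4).
Clara in UTC: 12:00-13:15, 16:00-19:00 (add 6h to convert from UTC-6).
Uma in UTC: 13:45-16:00, 17:30-18:45 (add 4h to convert from UTC-4).
Grace in UTC: 11:00-11:15, 16:30-19:00 (add 4h to convert from UTC-4).
Arjun in UTC: 09:30-11:30, 12:00-12:45, 13:00-15:30, 16:00-19:00 (add 4h to convert from UTC-4).
Zubin in UTC: 14:30-16:30, 17:30-19:00 (add 6h to convert from UTC-6).
Diego in UTC: 09:00-10:00, 11:45-13:00, 15:00-19:00 (add 4h to convert from UTC-4).
Vanya ∩ Clara: 12:30-13:15, 17:30-19:00.
Vanya ∩ Clara ∩ Uma: 17:30-18:45.
Vanya ∩ Clara ∩ Uma ∩ Grace: 17:30-18:45.
Vanya ∩ Clara ∩ Uma ∩ Grace ∩ Arjun: 17:30-18:45.
Vanya ∩ Clara ∩ Uma ∩ Grace ∩ Arjun ∩ Zubin: 17:30-18:45.
Vanya ∩ Clara ∩ Uma ∩ Grace ∩ Arjun ∩ Zubin ∩ Diego: 17:30-18:45.
Those are the intersection windows.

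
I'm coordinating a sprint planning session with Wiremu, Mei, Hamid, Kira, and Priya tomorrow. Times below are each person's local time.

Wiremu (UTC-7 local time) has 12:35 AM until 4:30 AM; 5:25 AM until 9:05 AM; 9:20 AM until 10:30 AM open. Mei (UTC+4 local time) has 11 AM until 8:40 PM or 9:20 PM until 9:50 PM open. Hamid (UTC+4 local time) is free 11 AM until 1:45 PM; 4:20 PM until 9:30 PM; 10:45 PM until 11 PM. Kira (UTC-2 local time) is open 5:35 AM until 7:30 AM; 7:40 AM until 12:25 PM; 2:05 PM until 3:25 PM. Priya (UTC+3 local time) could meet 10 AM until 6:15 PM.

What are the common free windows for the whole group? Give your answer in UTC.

Wiremu in UTC: 07:35-11:30, 12:25-16:05, 16:20-17:30 (add 7h to convert from UTC-7).
Mei in UTC: 07:00-16:40, 17:20-17:50 (subtract 4h to convert from UTC+4).
Hamid in UTC: 07:00-09:45, 12:20-17:30, 18:45-19:00 (subtract 4h to convert from UTC+4).
Kira in UTC: 07:35-09:30, 09:40-14:25, 16:05-17:25 (add 2h to convert from UTC-2).
Priya in UTC: 07:00-15:15 (subtract 3h to convert from UTC+3).
Wiremu ∩ Mei: 07:35-11:30, 12:25-16:05, 16:20-16:40, 17:20-17:30.
Wiremu ∩ Mei ∩ Hamid: 07:35-09:45, 12:25-16:05, 16:20-16:40, 17:20-17:30.
Wiremu ∩ Mei ∩ Hamid ∩ Kira: 07:35-09:30, 09:40-09:45, 12:25-14:25, 16:20-16:40, 17:20-17:25.
Wiremu ∩ Mei ∩ Hamid ∩ Kira ∩ Priya: 07:35-09:30, 09:40-09:45, 12:25-14:25.
So the common availability across everyone is 07:35-09:30, 09:40-09:45, 12:25-14:25.

07:35-09:30, 09:40-09:45, 12:25-14:25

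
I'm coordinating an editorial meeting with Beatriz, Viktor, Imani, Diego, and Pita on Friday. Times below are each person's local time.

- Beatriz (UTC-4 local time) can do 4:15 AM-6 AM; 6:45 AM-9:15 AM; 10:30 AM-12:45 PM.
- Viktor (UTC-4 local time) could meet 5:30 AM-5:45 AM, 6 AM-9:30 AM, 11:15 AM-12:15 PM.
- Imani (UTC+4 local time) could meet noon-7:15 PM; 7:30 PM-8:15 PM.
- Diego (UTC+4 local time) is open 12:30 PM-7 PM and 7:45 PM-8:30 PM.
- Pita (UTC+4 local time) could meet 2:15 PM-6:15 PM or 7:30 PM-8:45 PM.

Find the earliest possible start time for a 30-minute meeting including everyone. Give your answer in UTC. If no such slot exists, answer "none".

Beatriz in UTC: 08:15-10:00, 10:45-13:15, 14:30-16:45 (add 4h to convert from UTC-4).
Viktor in UTC: 09:30-09:45, 10:00-13:30, 15:15-16:15 (add 4h to convert from UTC-4).
Imani in UTC: 08:00-15:15, 15:30-16:15 (subtract 4h to convert from UTC+4).
Diego in UTC: 08:30-15:00, 15:45-16:30 (subtract 4h to convert from UTC+4).
Pita in UTC: 10:15-14:15, 15:30-16:45 (subtract 4h to convert from UTC+4).
Beatriz ∩ Viktor: 09:30-09:45, 10:45-13:15, 15:15-16:15.
Beatriz ∩ Viktor ∩ Imani: 09:30-09:45, 10:45-13:15, 15:30-16:15.
Beatriz ∩ Viktor ∩ Imani ∩ Diego: 09:30-09:45, 10:45-13:15, 15:45-16:15.
Beatriz ∩ Viktor ∩ Imani ∩ Diego ∩ Pita: 10:45-13:15, 15:45-16:15.
So the common availability across everyone is 10:45-13:15, 15:45-16:15.
The first common window of at least 30 minutes is 10:45-13:15, so the earliest start is 10:45.

10:45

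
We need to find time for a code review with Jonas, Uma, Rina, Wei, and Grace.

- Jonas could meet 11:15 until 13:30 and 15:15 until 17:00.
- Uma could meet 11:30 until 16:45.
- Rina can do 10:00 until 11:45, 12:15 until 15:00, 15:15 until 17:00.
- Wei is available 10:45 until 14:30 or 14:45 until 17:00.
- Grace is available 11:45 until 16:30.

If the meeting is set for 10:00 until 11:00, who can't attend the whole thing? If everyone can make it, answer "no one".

Jonas: not fully free for 10:00-11:00. Uma: not fully free for 10:00-11:00. Rina: free for 10:00-11:00. Wei: not fully free for 10:00-11:00. Grace: not fully free for 10:00-11:00.

Grace, Jonas, Uma, Wei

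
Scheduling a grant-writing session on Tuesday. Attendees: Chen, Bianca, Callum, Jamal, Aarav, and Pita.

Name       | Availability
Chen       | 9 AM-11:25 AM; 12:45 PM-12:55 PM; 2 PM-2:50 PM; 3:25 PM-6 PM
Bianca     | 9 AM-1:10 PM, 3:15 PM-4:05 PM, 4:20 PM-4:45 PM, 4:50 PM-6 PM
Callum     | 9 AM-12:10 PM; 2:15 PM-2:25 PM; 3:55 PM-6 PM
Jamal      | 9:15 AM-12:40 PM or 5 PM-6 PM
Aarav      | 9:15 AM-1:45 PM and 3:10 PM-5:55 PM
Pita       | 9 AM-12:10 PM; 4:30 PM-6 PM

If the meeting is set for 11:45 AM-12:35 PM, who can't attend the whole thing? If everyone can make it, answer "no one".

Chen: not fully free for 11:45-12:35. Bianca: free for 11:45-12:35. Callum: not fully free for 11:45-12:35. Jamal: free for 11:45-12:35. Aarav: free for 11:45-12:35. Pita: not fully free for 11:45-12:35.

Callum, Chen, Pita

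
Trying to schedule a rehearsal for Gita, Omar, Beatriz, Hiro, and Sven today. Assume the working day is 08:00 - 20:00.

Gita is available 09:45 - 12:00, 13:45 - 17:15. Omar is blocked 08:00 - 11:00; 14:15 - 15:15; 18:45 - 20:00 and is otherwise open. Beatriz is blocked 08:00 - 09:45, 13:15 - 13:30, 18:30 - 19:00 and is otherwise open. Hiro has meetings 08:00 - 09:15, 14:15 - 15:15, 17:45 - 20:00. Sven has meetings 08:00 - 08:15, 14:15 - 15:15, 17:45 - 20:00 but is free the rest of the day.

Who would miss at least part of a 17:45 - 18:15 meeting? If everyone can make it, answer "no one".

Gita, Hiro, Sven

Gita free: 09:45-12:00, 13:45-17:15.
Omar free: 11:00-14:15, 15:15-18:45 (invert busy blocks within the working day).
Beatriz free: 09:45-13:15, 13:30-18:30, 19:00-20:00 (invert busy blocks within the working day).
Hiro free: 09:15-14:15, 15:15-17:45 (invert busy blocks within the working day).
Sven free: 08:15-14:15, 15:15-17:45 (invert busy blocks within the working day).
Gita: not fully free for 17:45-18:15. Omar: free for 17:45-18:15. Beatriz: free for 17:45-18:15. Hiro: not fully free for 17:45-18:15. Sven: not fully free for 17:45-18:15.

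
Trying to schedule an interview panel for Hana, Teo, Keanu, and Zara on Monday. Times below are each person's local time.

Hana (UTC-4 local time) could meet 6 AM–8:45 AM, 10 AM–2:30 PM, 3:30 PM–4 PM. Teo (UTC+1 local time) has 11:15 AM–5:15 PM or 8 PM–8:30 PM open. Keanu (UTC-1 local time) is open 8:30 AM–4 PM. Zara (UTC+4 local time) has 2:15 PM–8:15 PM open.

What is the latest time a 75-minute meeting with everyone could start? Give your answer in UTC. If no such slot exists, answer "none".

Hana in UTC: 10:00-12:45, 14:00-18:30, 19:30-20:00 (add 4h to convert from UTC-4).
Teo in UTC: 10:15-16:15, 19:00-19:30 (subtract 1h to convert from UTC+1).
Keanu in UTC: 09:30-17:00 (add 1h to convert from UTC-1).
Zara in UTC: 10:15-16:15 (subtract 4h to convert from UTC+4).
Hana ∩ Teo: 10:15-12:45, 14:00-16:15.
Hana ∩ Teo ∩ Keanu: 10:15-12:45, 14:00-16:15.
Hana ∩ Teo ∩ Keanu ∩ Zara: 10:15-12:45, 14:00-16:15.
The last common window of at least 75 minutes is 14:00-16:15; a 75-minute meeting can start as late as 15:00 and still end by 16:15.

15:00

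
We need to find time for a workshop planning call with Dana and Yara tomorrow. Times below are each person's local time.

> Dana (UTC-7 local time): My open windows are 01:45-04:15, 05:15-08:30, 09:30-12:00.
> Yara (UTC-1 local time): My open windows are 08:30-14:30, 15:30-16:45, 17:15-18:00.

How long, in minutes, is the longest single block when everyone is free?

Dana in UTC: 08:45-11:15, 12:15-15:30, 16:30-19:00 (add 7h to convert from UTC-7).
Yara in UTC: 09:30-15:30, 16:30-17:45, 18:15-19:00 (add 1h to convert from UTC-1).
Dana ∩ Yara: 09:30-11:15, 12:15-15:30, 16:30-17:45, 18:15-19:00.
The longest is 12:15-15:30 at 195 minutes.

195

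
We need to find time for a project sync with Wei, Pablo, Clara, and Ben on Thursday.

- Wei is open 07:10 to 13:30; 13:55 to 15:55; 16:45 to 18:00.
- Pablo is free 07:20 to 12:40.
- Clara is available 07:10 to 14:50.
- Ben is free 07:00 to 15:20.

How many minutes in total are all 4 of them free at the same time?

Wei ∩ Pablo: 07:20-12:40.
Wei ∩ Pablo ∩ Clara: 07:20-12:40.
Wei ∩ Pablo ∩ Clara ∩ Ben: 07:20-12:40.
That's a single block of 320 minutes.

320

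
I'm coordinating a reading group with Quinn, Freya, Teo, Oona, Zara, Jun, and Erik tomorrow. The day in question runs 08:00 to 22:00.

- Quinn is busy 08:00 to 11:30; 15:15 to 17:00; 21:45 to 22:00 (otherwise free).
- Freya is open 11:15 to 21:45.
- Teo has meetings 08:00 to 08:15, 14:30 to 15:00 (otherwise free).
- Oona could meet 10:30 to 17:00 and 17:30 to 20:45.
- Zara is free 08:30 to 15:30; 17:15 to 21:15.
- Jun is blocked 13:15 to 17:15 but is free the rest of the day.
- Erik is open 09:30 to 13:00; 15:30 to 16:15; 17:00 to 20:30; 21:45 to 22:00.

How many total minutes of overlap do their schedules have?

Quinn free: 11:30-15:15, 17:00-21:45 (invert busy blocks within the working day).
Freya free: 11:15-21:45.
Teo free: 08:15-14:30, 15:00-22:00 (invert busy blocks within the working day).
Oona free: 10:30-17:00, 17:30-20:45.
Zara free: 08:30-15:30, 17:15-21:15.
Jun free: 08:00-13:15, 17:15-22:00 (invert busy blocks within the working day).
Erik free: 09:30-13:00, 15:30-16:15, 17:00-20:30, 21:45-22:00.
Quinn ∩ Freya: 11:30-15:15, 17:00-21:45.
Quinn ∩ Freya ∩ Teo: 11:30-14:30, 15:00-15:15, 17:00-21:45.
Quinn ∩ Freya ∩ Teo ∩ Oona: 11:30-14:30, 15:00-15:15, 17:30-20:45.
Quinn ∩ Freya ∩ Teo ∩ Oona ∩ Zara: 11:30-14:30, 15:00-15:15, 17:30-20:45.
Quinn ∩ Freya ∩ Teo ∩ Oona ∩ Zara ∩ Jun: 11:30-13:15, 17:30-20:45.
Quinn ∩ Freya ∩ Teo ∩ Oona ∩ Zara ∩ Jun ∩ Erik: 11:30-13:00, 17:30-20:30.
Those are the intersection windows.
Summing the common windows: 90 + 180 = 270 minutes.

270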